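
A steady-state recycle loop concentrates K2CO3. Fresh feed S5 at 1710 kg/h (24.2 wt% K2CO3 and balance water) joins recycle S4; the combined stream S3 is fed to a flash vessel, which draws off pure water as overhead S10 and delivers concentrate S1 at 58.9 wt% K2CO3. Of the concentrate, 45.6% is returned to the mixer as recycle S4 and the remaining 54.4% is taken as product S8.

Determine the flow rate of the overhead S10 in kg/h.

Overall K2CO3 balance (none leaves overhead): K2CO3 in fresh feed = K2CO3 in product, i.e. 1710×0.242 = (1−0.456)·S1·0.589.
S1 = 413.82/(0.589×0.544) = 1291.5 kg/h.
Recycle S4 = 0.456×1291.5 = 588.93 kg/h.
Combined feed S3 = 1710 + 588.93 = 2298.9 kg/h.
Overhead S10 = S3 − S1 = 2298.9 − 1291.5 = 1007.4 kg/h.

1007 kg/h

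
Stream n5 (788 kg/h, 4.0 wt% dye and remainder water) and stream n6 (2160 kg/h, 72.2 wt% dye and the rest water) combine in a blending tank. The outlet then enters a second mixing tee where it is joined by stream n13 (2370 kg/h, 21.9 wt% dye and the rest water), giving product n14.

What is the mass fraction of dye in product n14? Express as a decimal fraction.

0.397

Overall, product flow = 5318 kg/h.
dye in = 788×0.040 + 2160×0.722 + 2370×0.219 = 2110.1 kg/h.
dye fraction in n14 = 0.397.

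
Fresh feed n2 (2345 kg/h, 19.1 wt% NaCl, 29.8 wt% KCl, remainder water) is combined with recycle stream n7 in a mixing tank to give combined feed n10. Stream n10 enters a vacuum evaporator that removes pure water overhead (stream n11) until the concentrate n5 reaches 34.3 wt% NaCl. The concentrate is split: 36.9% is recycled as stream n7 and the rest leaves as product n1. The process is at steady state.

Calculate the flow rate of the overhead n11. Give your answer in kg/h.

1039 kg/h

Overall NaCl balance (none leaves overhead): NaCl in fresh feed = NaCl in product, i.e. 2345×0.191 = (1−0.369)·n5·0.343.
n5 = 447.89/(0.343×0.631) = 2069.4 kg/h.
Recycle n7 = 0.369×2069.4 = 763.62 kg/h.
Combined feed n10 = 2345 + 763.62 = 3108.6 kg/h.
Overhead n11 = n10 − n5 = 3108.6 − 2069.4 = 1039.2 kg/h.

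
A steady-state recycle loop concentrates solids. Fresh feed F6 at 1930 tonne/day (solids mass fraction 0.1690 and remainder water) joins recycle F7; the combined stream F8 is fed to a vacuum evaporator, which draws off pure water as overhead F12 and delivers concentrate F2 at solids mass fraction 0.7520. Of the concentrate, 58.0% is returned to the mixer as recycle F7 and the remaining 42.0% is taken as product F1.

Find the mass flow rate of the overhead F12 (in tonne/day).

Overall solids balance (none leaves overhead): solids in fresh feed = solids in product, i.e. 1930×0.169 = (1−0.580)·F2·0.752.
F2 = 326.17/(0.752×0.420) = 1032.7 tonne/day.
Recycle F7 = 0.580×1032.7 = 598.97 tonne/day.
Combined feed F8 = 1930 + 598.97 = 2529 tonne/day.
Overhead F12 = F8 − F2 = 2529 − 1032.7 = 1496.3 tonne/day.

1496 tonne/day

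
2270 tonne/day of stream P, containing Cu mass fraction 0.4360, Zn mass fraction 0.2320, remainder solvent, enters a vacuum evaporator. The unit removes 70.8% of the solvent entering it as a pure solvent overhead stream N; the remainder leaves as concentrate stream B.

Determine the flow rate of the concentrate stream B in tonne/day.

solvent entering = 2270×0.332 = 753.64 tonne/day; overhead removed = 0.708×753.64 = 533.58 tonne/day.
Concentrate = 2270 − 533.58 = 1736.4 tonne/day.

1736 tonne/day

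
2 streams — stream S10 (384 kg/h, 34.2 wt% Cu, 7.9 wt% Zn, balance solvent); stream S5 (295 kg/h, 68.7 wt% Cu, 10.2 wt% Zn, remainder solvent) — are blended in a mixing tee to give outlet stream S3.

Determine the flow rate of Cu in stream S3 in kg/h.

Cu out = Cu in = 384×0.342 + 295×0.687 = 333.99 kg/h.

334 kg/h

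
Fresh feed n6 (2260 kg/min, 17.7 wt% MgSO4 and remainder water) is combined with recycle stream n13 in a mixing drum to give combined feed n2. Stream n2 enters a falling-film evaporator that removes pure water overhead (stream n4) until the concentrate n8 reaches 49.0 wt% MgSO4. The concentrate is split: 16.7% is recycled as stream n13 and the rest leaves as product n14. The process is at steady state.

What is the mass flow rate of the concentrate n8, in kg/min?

Overall MgSO4 balance (none leaves overhead): MgSO4 in fresh feed = MgSO4 in product, i.e. 2260×0.177 = (1−0.167)·n8·0.490.
n8 = 400.02/(0.490×0.833) = 980.03 kg/min.

980 kg/min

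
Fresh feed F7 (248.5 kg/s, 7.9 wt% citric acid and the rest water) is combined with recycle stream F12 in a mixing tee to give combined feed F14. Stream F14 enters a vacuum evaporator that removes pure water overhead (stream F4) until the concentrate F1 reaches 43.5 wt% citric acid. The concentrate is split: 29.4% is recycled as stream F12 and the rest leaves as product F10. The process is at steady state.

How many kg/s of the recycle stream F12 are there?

Overall citric acid balance (none leaves overhead): citric acid in fresh feed = citric acid in product, i.e. 248.5×0.079 = (1−0.294)·F1·0.435.
F1 = 19.631/(0.435×0.706) = 63.923 kg/s.
Recycle F12 = 0.294×63.923 = 18.793 kg/s.

18.79 kg/s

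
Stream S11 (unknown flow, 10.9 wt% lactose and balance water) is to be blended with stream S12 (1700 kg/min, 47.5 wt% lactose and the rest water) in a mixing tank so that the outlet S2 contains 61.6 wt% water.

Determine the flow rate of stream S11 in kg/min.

Let S11 be the unknown flow. Total out = 1700 + S11.
water balance: 892.5 + 0.891·S11 = 0.616·(1700 + S11)
(0.891 − 0.616)·S11 = 0.616×1700 − 892.5 = 154.7
S11 = 154.7 / 0.275 = 562.55 kg/min

562.5 kg/min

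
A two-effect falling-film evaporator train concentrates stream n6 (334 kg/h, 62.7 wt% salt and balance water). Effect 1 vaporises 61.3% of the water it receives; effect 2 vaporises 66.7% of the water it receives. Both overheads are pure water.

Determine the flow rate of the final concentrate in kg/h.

225.5 kg/h

water in feed = 334×0.373 = 124.58 kg/h.
After stage 1: water left = (1−0.613)×124.58 = 48.213; stream total = 257.63 kg/h.
After stage 2: water left = (1−0.667)×48.213 = 16.055; final concentrate = 225.47 kg/h.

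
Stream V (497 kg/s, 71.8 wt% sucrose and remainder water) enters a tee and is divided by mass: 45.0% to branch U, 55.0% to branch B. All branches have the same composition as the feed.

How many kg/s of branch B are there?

273.4 kg/s

Branch B flow = 0.550×497 = 273.35 kg/s.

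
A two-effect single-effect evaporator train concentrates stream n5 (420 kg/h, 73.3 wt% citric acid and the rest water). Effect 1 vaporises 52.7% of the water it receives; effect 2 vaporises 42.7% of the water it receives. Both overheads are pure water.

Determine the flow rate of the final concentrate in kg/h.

338.3 kg/h

water in feed = 420×0.267 = 112.14 kg/h.
After stage 1: water left = (1−0.527)×112.14 = 53.042; stream total = 360.9 kg/h.
After stage 2: water left = (1−0.427)×53.042 = 30.393; final concentrate = 338.25 kg/h.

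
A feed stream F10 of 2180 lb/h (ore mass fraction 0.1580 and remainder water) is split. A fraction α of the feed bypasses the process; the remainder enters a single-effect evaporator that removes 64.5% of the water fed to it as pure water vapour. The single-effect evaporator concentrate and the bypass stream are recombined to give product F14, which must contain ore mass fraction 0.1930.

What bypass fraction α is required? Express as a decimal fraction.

All 2180×0.158 = 344.44 lb/h of ore reaches F14, so F14 = 344.44/0.193 = 1784.7 lb/h and vapour = 395.34 lb/h.
The evaporator receives (1−α)·2180 of feed at 0.842 water and removes 0.645 of that water:
0.645×0.842×(1−α)×2180 = 395.34
(1−α) = 395.34/1183.9 = 0.3339;  α = 0.6661.

0.666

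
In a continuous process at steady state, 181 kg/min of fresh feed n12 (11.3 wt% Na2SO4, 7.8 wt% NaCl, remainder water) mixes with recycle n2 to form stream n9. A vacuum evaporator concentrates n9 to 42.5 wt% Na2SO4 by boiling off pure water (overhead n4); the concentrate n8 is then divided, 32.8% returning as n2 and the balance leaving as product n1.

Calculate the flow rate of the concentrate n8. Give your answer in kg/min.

Overall Na2SO4 balance (none leaves overhead): Na2SO4 in fresh feed = Na2SO4 in product, i.e. 181×0.113 = (1−0.328)·n8·0.425.
n8 = 20.453/(0.425×0.672) = 71.614 kg/min.

71.61 kg/min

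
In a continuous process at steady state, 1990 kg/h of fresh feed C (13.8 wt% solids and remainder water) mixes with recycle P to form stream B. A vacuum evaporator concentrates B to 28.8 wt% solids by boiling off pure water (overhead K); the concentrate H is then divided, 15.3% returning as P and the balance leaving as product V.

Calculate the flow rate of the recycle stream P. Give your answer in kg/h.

172.2 kg/h

Overall solids balance (none leaves overhead): solids in fresh feed = solids in product, i.e. 1990×0.138 = (1−0.153)·H·0.288.
H = 274.62/(0.288×0.847) = 1125.8 kg/h.
Recycle P = 0.153×1125.8 = 172.25 kg/h.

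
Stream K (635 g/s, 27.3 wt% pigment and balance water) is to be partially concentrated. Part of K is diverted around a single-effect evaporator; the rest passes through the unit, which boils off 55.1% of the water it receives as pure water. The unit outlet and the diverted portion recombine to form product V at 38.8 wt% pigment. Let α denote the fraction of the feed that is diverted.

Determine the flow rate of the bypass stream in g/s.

All 635×0.273 = 173.36 g/s of pigment reaches V, so V = 173.36/0.388 = 446.79 g/s and vapour = 188.21 g/s.
The evaporator receives (1−α)·635 of feed at 0.727 water and removes 0.551 of that water:
0.551×0.727×(1−α)×635 = 188.21
(1−α) = 188.21/254.37 = 0.7399;  α = 0.2601.
Bypass flow = 0.2601×635 = 165.16 g/s.

165.2 g/s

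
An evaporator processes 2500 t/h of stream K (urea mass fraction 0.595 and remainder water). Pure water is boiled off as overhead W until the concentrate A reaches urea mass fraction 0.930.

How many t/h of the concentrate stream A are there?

urea is conserved: 2500×0.595 = 1487.5 t/h all reports to the concentrate.
Concentrate = 1487.5/(target fraction) = 1599.5 t/h.

1599 t/h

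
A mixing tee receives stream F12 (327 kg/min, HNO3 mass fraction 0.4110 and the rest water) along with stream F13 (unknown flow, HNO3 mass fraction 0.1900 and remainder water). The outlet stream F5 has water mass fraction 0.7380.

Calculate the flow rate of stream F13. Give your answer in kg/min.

676.7 kg/min

Let F13 be the unknown flow. Total out = 327 + F13.
water balance: 192.6 + 0.810·F13 = 0.738·(327 + F13)
(0.810 − 0.738)·F13 = 0.738×327 − 192.6 = 48.723
F13 = 48.723 / 0.072 = 676.71 kg/min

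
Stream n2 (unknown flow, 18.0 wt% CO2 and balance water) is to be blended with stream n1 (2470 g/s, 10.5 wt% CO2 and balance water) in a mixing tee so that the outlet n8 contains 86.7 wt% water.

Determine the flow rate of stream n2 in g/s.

Let n2 be the unknown flow. Total out = 2470 + n2.
water balance: 2210.7 + 0.820·n2 = 0.867·(2470 + n2)
(0.820 − 0.867)·n2 = 0.867×2470 − 2210.7 = -69.16
n2 = -69.16 / -0.047 = 1471.5 g/s

1471 g/s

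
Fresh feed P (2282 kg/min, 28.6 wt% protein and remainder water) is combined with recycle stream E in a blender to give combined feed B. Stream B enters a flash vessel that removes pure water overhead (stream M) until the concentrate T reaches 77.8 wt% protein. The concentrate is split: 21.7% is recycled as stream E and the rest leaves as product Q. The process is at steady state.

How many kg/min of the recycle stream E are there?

Overall protein balance (none leaves overhead): protein in fresh feed = protein in product, i.e. 2282×0.286 = (1−0.217)·T·0.778.
T = 652.65/(0.778×0.783) = 1071.4 kg/min.
Recycle E = 0.217×1071.4 = 232.49 kg/min.

232.5 kg/min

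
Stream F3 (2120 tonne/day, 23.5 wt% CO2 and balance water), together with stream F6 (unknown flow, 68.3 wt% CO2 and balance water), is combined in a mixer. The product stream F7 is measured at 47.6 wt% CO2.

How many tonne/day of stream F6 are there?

Let F6 be the unknown flow. Total out = 2120 + F6.
CO2 balance: 498.2 + 0.683·F6 = 0.476·(2120 + F6)
(0.683 − 0.476)·F6 = 0.476×2120 − 498.2 = 510.92
F6 = 510.92 / 0.207 = 2468.2 tonne/day

2468 tonne/day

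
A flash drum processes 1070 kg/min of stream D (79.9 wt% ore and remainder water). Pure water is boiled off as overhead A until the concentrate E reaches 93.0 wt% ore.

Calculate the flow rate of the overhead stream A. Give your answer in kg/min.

150.7 kg/min

ore is conserved: 1070×0.799 = 854.93 kg/min all reports to the concentrate.
Concentrate = 854.93/(target fraction) = 919.28 kg/min.
Overhead = 1070 − 919.28 = 150.72 kg/min.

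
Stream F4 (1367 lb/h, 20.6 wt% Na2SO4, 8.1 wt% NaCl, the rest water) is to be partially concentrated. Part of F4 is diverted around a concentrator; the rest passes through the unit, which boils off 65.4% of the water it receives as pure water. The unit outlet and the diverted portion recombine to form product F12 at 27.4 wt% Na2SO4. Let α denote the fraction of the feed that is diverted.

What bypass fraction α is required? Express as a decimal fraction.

All 1367×0.206 = 281.6 lb/h of Na2SO4 reaches F12, so F12 = 281.6/0.274 = 1027.7 lb/h and vapour = 339.26 lb/h.
The evaporator receives (1−α)·1367 of feed at 0.713 water and removes 0.654 of that water:
0.654×0.713×(1−α)×1367 = 339.26
(1−α) = 339.26/637.43 = 0.5322;  α = 0.4678.

0.468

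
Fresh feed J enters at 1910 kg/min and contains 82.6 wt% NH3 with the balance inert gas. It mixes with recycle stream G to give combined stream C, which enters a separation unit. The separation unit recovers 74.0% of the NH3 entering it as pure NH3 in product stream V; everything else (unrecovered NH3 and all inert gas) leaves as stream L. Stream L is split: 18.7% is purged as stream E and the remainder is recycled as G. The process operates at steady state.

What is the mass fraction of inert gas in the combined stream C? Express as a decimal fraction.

0.470

inert gas enters only via J and leaves only via the purge: 1910×0.174 = 0.187×(inert gas in L), and the separation unit passes all inert gas, so inert gas in C = inert gas in L = 1777.2 kg/min.
NH3 in C: m_A = 1910×0.826 + (1−0.187)·(1−0.740)·m_A, so m_A = 1577.7/0.7886 = 2000.5 kg/min.
C = 2000.5 + 1777.2 = 3777.8 kg/min.
inert gas fraction in C = 1777.2/3777.8 = 0.470.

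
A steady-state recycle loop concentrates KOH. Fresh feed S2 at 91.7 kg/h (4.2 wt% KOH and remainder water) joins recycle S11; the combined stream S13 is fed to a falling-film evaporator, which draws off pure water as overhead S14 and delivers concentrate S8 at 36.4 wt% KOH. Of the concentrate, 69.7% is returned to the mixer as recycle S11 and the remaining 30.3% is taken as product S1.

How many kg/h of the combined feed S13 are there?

Overall KOH balance (none leaves overhead): KOH in fresh feed = KOH in product, i.e. 91.7×0.042 = (1−0.697)·S8·0.364.
S8 = 3.8514/(0.364×0.303) = 34.92 kg/h.
Recycle S11 = 0.697×34.92 = 24.339 kg/h.
Combined feed S13 = 91.7 + 24.339 = 116.04 kg/h.

116 kg/h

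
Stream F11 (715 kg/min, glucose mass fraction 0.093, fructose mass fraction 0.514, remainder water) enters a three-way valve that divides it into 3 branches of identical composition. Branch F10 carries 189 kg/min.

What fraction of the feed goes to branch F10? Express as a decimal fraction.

Fraction to F10 = 189/715 = 0.2643.

0.264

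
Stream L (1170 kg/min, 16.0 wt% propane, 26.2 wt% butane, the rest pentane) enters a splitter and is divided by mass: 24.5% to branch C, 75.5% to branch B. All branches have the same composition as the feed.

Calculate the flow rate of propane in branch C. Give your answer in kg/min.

Branch C total = 0.245×1170 = 286.65 kg/min.
propane in C = 0.160×286.65 = 45.864 kg/min.

45.86 kg/min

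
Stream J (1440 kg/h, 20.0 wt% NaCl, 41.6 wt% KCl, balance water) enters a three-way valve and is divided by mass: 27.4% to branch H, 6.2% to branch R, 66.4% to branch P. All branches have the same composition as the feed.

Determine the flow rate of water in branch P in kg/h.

Branch P total = 0.664×1440 = 956.16 kg/h.
water in P = 0.384×956.16 = 367.17 kg/h.

367.2 kg/h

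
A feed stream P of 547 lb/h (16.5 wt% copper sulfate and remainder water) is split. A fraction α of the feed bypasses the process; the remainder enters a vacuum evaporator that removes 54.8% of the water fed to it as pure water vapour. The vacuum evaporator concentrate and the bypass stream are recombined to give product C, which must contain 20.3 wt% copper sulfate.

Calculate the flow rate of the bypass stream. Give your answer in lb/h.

323.2 lb/h

All 547×0.165 = 90.255 lb/h of copper sulfate reaches C, so C = 90.255/0.203 = 444.61 lb/h and vapour = 102.39 lb/h.
The evaporator receives (1−α)·547 of feed at 0.835 water and removes 0.548 of that water:
0.548×0.835×(1−α)×547 = 102.39
(1−α) = 102.39/250.3 = 0.4091;  α = 0.5909.
Bypass flow = 0.5909×547 = 323.23 lb/h.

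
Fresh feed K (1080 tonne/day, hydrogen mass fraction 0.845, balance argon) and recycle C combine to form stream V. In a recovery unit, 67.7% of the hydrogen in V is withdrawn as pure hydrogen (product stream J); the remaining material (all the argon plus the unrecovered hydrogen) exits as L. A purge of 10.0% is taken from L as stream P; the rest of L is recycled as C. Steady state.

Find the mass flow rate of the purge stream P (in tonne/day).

argon enters only via K and leaves only via the purge: 1080×0.155 = 0.100×(argon in L), and the recovery unit passes all argon, so argon in V = argon in L = 1674 tonne/day.
hydrogen in V: m_A = 1080×0.845 + (1−0.100)·(1−0.677)·m_A, so m_A = 912.6/0.7093 = 1286.6 tonne/day.
L = (1−0.677)×1286.6 + 1674 = 2089.6 tonne/day.
Purge P = 0.100×2089.6 = 208.96 tonne/day.

209 tonne/day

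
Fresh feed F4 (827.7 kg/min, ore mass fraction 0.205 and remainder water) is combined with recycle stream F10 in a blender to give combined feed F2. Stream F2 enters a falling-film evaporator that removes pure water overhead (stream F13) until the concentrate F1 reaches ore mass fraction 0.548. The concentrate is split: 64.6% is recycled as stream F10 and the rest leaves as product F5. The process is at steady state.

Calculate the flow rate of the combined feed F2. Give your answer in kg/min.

Overall ore balance (none leaves overhead): ore in fresh feed = ore in product, i.e. 827.7×0.205 = (1−0.646)·F1·0.548.
F1 = 169.68/(0.548×0.354) = 874.67 kg/min.
Recycle F10 = 0.646×874.67 = 565.04 kg/min.
Combined feed F2 = 827.7 + 565.04 = 1392.7 kg/min.

1393 kg/min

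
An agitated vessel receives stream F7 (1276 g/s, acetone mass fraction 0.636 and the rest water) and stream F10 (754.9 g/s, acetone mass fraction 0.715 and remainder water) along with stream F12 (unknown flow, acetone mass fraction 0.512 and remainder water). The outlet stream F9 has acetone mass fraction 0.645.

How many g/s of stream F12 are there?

311 g/s

Let F12 be the unknown flow. Total out = 2030.9 + F12.
acetone balance: 1351.3 + 0.512·F12 = 0.645·(2030.9 + F12)
(0.512 − 0.645)·F12 = 0.645×2030.9 − 1351.3 = -41.359
F12 = -41.359 / -0.133 = 310.97 g/s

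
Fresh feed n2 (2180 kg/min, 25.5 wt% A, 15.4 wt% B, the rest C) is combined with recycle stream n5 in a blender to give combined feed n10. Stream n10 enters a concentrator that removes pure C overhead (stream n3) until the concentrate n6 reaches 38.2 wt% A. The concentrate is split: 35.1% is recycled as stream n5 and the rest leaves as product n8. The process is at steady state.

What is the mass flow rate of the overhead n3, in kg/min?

Overall A balance (none leaves overhead): A in fresh feed = A in product, i.e. 2180×0.255 = (1−0.351)·n6·0.382.
n6 = 555.9/(0.382×0.649) = 2242.3 kg/min.
Recycle n5 = 0.351×2242.3 = 787.04 kg/min.
Combined feed n10 = 2180 + 787.04 = 2967 kg/min.
Overhead n3 = n10 − n6 = 2967 − 2242.3 = 724.76 kg/min.

724.8 kg/min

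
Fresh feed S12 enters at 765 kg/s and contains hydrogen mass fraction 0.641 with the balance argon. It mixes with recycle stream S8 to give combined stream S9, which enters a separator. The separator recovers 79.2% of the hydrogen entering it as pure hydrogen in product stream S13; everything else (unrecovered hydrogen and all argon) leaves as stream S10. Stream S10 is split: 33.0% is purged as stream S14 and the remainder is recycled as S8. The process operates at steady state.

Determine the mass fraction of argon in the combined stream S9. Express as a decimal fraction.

argon enters only via S12 and leaves only via the purge: 765×0.359 = 0.330×(argon in S10), and the separator passes all argon, so argon in S9 = argon in S10 = 832.23 kg/s.
hydrogen in S9: m_A = 765×0.641 + (1−0.330)·(1−0.792)·m_A, so m_A = 490.37/0.8606 = 569.77 kg/s.
S9 = 569.77 + 832.23 = 1402 kg/s.
argon fraction in S9 = 832.23/1402 = 0.594.

0.594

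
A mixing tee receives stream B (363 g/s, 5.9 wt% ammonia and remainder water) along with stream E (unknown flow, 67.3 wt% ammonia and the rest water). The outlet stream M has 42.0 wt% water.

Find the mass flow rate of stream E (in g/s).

Let E be the unknown flow. Total out = 363 + E.
water balance: 341.58 + 0.327·E = 0.420·(363 + E)
(0.327 − 0.420)·E = 0.420×363 − 341.58 = -189.12
E = -189.12 / -0.093 = 2033.6 g/s

2034 g/s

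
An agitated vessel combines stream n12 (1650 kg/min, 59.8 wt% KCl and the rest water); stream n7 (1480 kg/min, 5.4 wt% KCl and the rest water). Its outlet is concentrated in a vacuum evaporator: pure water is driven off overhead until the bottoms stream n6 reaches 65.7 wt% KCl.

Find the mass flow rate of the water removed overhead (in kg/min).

1507 kg/min

KCl entering = 1650×0.598 + 1480×0.054 = 1066.6 kg/min.
All KCl reports to n6, so n6 = 1066.6/0.657 = 1623.5 kg/min.
Total feed = 3130 kg/min; overhead = 3130 − 1623.5 = 1506.5 kg/min.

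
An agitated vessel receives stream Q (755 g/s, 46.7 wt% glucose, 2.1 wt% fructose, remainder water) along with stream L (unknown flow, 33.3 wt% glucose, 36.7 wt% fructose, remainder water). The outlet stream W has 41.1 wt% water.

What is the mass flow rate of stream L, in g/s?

Let L be the unknown flow. Total out = 755 + L.
water balance: 386.56 + 0.300·L = 0.411·(755 + L)
(0.300 − 0.411)·L = 0.411×755 − 386.56 = -76.255
L = -76.255 / -0.111 = 686.98 g/s

687 g/s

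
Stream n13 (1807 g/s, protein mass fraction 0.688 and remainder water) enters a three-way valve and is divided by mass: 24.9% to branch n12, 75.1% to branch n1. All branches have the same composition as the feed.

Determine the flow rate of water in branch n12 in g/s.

Branch n12 total = 0.249×1807 = 449.94 g/s.
water in n12 = 0.312×449.94 = 140.38 g/s.

140.4 g/s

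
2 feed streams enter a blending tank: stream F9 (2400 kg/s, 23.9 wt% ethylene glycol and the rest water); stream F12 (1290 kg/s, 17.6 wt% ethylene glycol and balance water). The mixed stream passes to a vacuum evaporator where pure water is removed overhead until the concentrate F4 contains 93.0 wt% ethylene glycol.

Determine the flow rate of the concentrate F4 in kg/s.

860.9 kg/s

ethylene glycol entering = 2400×0.239 + 1290×0.176 = 800.64 kg/s.
All ethylene glycol reports to F4, so F4 = 800.64/0.930 = 860.9 kg/s.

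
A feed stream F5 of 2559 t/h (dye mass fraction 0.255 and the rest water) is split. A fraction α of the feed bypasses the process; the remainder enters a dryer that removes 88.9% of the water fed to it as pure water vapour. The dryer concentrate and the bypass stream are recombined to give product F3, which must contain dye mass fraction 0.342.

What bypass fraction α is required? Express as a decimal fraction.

0.616

All 2559×0.255 = 652.54 t/h of dye reaches F3, so F3 = 652.54/0.342 = 1908 t/h and vapour = 650.97 t/h.
The evaporator receives (1−α)·2559 of feed at 0.745 water and removes 0.889 of that water:
0.889×0.745×(1−α)×2559 = 650.97
(1−α) = 650.97/1694.8 = 0.3841;  α = 0.6159.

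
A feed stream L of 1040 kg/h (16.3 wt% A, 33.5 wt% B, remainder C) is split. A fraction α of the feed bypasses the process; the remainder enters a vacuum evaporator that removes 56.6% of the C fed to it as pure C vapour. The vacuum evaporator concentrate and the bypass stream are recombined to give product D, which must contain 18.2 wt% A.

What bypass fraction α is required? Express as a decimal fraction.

All 1040×0.163 = 169.52 kg/h of A reaches D, so D = 169.52/0.182 = 931.43 kg/h and vapour = 108.57 kg/h.
The evaporator receives (1−α)·1040 of feed at 0.502 C and removes 0.566 of that C:
0.566×0.502×(1−α)×1040 = 108.57
(1−α) = 108.57/295.5 = 0.3674;  α = 0.6326.

0.633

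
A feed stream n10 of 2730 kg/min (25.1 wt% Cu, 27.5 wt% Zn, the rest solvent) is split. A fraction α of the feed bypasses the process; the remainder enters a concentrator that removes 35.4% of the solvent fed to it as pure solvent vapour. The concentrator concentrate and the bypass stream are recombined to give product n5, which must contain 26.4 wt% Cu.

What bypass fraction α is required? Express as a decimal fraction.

All 2730×0.251 = 685.23 kg/min of Cu reaches n5, so n5 = 685.23/0.264 = 2595.6 kg/min and vapour = 134.43 kg/min.
The evaporator receives (1−α)·2730 of feed at 0.474 solvent and removes 0.354 of that solvent:
0.354×0.474×(1−α)×2730 = 134.43
(1−α) = 134.43/458.08 = 0.2935;  α = 0.7065.

0.707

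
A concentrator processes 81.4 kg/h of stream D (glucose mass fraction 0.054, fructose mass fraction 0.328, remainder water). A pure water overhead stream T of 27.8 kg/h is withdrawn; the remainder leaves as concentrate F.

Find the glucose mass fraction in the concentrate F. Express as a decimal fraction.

0.082

glucose is not removed: 81.4×0.054 = 4.3956 kg/h of glucose enters F.
Concentrate = 81.4 − 27.8 = 53.6 kg/h.
Mass fraction = 4.3956/53.6 = 0.082.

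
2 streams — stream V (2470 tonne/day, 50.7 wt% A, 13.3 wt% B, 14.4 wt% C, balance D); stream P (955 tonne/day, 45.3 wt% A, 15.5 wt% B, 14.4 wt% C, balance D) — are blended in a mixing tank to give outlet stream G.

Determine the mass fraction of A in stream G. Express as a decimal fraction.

0.4919

Total flow out = 2470 + 955 = 3425 tonne/day.
A in = 2470×0.507 + 955×0.453 = 1684.9 tonne/day.
A mass fraction in G = 1684.9/3425 = 0.4919.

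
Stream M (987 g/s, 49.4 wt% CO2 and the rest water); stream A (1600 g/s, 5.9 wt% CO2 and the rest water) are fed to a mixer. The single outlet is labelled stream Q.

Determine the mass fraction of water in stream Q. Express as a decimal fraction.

Total flow out = 987 + 1600 = 2587 g/s.
water in = 987×0.506 + 1600×0.941 = 2005 g/s.
water mass fraction in Q = 2005/2587 = 0.7750.

0.7750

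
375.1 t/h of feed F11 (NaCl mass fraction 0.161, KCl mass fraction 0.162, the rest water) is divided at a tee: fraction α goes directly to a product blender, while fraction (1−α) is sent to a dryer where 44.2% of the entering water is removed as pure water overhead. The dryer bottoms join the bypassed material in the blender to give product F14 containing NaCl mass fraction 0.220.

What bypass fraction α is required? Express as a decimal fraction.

All 375.1×0.161 = 60.391 t/h of NaCl reaches F14, so F14 = 60.391/0.220 = 274.51 t/h and vapour = 100.59 t/h.
The evaporator receives (1−α)·375.1 of feed at 0.677 water and removes 0.442 of that water:
0.442×0.677×(1−α)×375.1 = 100.59
(1−α) = 100.59/112.24 = 0.8962;  α = 0.1038.

0.104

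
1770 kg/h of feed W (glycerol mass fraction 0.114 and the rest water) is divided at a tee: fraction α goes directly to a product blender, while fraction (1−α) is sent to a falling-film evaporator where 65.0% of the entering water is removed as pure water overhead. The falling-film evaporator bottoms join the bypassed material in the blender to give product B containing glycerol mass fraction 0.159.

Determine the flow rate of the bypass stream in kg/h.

All 1770×0.114 = 201.78 kg/h of glycerol reaches B, so B = 201.78/0.159 = 1269.1 kg/h and vapour = 500.94 kg/h.
The evaporator receives (1−α)·1770 of feed at 0.886 water and removes 0.650 of that water:
0.650×0.886×(1−α)×1770 = 500.94
(1−α) = 500.94/1019.3 = 0.4914;  α = 0.5086.
Bypass flow = 0.5086×1770 = 900.16 kg/h.

900.2 kg/h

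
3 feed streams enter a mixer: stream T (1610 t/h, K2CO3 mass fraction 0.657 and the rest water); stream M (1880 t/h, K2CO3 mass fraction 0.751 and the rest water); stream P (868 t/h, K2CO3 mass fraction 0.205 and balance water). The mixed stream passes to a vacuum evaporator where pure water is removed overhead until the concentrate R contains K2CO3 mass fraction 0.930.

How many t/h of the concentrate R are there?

2847 t/h

K2CO3 entering = 1610×0.657 + 1880×0.751 + 868×0.205 = 2647.6 t/h.
All K2CO3 reports to R, so R = 2647.6/0.930 = 2846.9 t/h.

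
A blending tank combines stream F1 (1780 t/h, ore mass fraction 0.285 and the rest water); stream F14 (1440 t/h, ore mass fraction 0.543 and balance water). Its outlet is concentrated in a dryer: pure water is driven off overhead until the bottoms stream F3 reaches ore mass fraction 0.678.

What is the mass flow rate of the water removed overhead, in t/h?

ore entering = 1780×0.285 + 1440×0.543 = 1289.2 t/h.
All ore reports to F3, so F3 = 1289.2/0.678 = 1901.5 t/h.
Total feed = 3220 t/h; overhead = 3220 − 1901.5 = 1318.5 t/h.

1318 t/h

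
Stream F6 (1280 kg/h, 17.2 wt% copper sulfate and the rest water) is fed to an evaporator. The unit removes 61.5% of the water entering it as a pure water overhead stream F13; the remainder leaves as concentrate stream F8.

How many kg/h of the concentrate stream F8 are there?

water entering = 1280×0.828 = 1059.8 kg/h; overhead removed = 0.615×1059.8 = 651.8 kg/h.
Concentrate = 1280 − 651.8 = 628.2 kg/h.

628.2 kg/h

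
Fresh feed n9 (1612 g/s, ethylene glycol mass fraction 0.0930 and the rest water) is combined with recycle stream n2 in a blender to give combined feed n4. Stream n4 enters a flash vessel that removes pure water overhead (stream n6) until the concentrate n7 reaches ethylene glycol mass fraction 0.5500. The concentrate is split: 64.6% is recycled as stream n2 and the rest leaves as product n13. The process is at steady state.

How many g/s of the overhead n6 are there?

Overall ethylene glycol balance (none leaves overhead): ethylene glycol in fresh feed = ethylene glycol in product, i.e. 1612×0.093 = (1−0.646)·n7·0.550.
n7 = 149.92/(0.550×0.354) = 769.98 g/s.
Recycle n2 = 0.646×769.98 = 497.41 g/s.
Combined feed n4 = 1612 + 497.41 = 2109.4 g/s.
Overhead n6 = n4 − n7 = 2109.4 − 769.98 = 1339.4 g/s.

1339 g/s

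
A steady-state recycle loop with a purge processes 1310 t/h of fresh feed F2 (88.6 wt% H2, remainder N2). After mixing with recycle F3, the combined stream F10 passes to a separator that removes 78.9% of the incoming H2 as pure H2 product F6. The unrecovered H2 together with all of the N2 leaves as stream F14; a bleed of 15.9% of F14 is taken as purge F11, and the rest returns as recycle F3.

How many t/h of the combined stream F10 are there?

N2 enters only via F2 and leaves only via the purge: 1310×0.114 = 0.159×(N2 in F14), and the separator passes all N2, so N2 in F10 = N2 in F14 = 939.25 t/h.
H2 in F10: m_A = 1310×0.886 + (1−0.159)·(1−0.789)·m_A, so m_A = 1160.7/0.8225 = 1411.1 t/h.
F10 = 1411.1 + 939.25 = 2350.3 t/h.

2350 t/h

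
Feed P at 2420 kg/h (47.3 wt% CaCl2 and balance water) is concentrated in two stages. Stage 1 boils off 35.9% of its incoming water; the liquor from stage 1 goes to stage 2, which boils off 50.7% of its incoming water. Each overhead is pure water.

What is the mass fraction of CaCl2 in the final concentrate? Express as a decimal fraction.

0.7396

water in feed = 2420×0.527 = 1275.3 kg/h.
After stage 1: water left = (1−0.359)×1275.3 = 817.49; stream total = 1962.2 kg/h.
After stage 2: water left = (1−0.507)×817.49 = 403.02; final concentrate = 1547.7 kg/h.
CaCl2 fraction = 1144.7/1547.7 = 0.7396.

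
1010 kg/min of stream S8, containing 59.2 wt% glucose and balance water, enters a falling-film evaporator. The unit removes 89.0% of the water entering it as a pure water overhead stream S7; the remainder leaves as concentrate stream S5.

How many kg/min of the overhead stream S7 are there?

water entering = 1010×0.408 = 412.08 kg/min; overhead removed = 0.890×412.08 = 366.75 kg/min.

366.8 kg/min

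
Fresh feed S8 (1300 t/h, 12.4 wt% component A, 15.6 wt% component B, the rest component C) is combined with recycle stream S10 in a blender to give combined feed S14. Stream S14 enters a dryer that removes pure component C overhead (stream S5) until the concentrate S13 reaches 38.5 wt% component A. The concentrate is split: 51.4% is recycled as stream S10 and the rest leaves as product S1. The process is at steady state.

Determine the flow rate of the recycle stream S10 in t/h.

Overall component A balance (none leaves overhead): component A in fresh feed = component A in product, i.e. 1300×0.124 = (1−0.514)·S13·0.385.
S13 = 161.2/(0.385×0.486) = 861.53 t/h.
Recycle S10 = 0.514×861.53 = 442.82 t/h.

442.8 t/h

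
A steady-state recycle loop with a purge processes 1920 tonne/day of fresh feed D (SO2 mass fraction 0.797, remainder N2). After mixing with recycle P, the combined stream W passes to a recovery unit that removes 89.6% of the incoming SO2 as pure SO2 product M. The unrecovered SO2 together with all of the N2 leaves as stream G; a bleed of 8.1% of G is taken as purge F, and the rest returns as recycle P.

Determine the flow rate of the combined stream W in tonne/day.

6504 tonne/day

N2 enters only via D and leaves only via the purge: 1920×0.203 = 0.081×(N2 in G), and the recovery unit passes all N2, so N2 in W = N2 in G = 4811.9 tonne/day.
SO2 in W: m_A = 1920×0.797 + (1−0.081)·(1−0.896)·m_A, so m_A = 1530.2/0.9044 = 1691.9 tonne/day.
W = 1691.9 + 4811.9 = 6503.8 tonne/day.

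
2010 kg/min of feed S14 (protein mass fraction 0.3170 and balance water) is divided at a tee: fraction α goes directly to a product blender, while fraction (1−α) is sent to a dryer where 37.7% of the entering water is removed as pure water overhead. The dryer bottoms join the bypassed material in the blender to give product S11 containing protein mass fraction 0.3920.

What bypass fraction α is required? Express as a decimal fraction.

All 2010×0.317 = 637.17 kg/min of protein reaches S11, so S11 = 637.17/0.392 = 1625.4 kg/min and vapour = 384.57 kg/min.
The evaporator receives (1−α)·2010 of feed at 0.683 water and removes 0.377 of that water:
0.377×0.683×(1−α)×2010 = 384.57
(1−α) = 384.57/517.56 = 0.7430;  α = 0.2570.

0.257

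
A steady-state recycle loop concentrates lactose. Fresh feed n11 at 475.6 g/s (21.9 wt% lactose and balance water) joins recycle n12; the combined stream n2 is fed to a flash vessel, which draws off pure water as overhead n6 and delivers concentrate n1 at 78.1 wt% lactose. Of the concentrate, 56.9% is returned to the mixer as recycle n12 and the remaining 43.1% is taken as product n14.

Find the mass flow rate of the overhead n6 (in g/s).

Overall lactose balance (none leaves overhead): lactose in fresh feed = lactose in product, i.e. 475.6×0.219 = (1−0.569)·n1·0.781.
n1 = 104.16/(0.781×0.431) = 309.43 g/s.
Recycle n12 = 0.569×309.43 = 176.06 g/s.
Combined feed n2 = 475.6 + 176.06 = 651.66 g/s.
Overhead n6 = n2 − n1 = 651.66 − 309.43 = 342.24 g/s.

342.2 g/s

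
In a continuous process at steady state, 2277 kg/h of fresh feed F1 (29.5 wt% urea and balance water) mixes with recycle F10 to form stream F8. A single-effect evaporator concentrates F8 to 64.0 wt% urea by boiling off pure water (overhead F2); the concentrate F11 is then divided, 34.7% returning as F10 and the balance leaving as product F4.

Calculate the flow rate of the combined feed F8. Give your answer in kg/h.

Overall urea balance (none leaves overhead): urea in fresh feed = urea in product, i.e. 2277×0.295 = (1−0.347)·F11·0.640.
F11 = 671.71/(0.640×0.653) = 1607.3 kg/h.
Recycle F10 = 0.347×1607.3 = 557.73 kg/h.
Combined feed F8 = 2277 + 557.73 = 2834.7 kg/h.

2835 kg/h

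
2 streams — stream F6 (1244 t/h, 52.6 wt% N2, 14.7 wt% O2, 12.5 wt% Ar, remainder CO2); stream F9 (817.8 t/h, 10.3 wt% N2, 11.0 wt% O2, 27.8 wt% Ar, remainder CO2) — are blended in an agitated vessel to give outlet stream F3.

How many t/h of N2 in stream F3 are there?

738.6 t/h

N2 out = N2 in = 1244×0.526 + 817.8×0.103 = 738.58 t/h.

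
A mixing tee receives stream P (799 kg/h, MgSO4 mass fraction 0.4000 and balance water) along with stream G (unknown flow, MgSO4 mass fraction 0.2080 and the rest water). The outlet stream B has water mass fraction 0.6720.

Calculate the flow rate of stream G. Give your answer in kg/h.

479.4 kg/h

Let G be the unknown flow. Total out = 799 + G.
water balance: 479.4 + 0.792·G = 0.672·(799 + G)
(0.792 − 0.672)·G = 0.672×799 − 479.4 = 57.528
G = 57.528 / 0.120 = 479.4 kg/h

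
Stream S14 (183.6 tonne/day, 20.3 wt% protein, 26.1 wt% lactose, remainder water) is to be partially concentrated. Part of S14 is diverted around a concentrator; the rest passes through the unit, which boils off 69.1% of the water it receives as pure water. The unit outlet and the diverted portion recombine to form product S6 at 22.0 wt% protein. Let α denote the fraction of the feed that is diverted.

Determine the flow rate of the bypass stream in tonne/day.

All 183.6×0.203 = 37.271 tonne/day of protein reaches S6, so S6 = 37.271/0.220 = 169.41 tonne/day and vapour = 14.187 tonne/day.
The evaporator receives (1−α)·183.6 of feed at 0.536 water and removes 0.691 of that water:
0.691×0.536×(1−α)×183.6 = 14.187
(1−α) = 14.187/68.001 = 0.2086;  α = 0.7914.
Bypass flow = 0.7914×183.6 = 145.29 tonne/day.

145.3 tonne/day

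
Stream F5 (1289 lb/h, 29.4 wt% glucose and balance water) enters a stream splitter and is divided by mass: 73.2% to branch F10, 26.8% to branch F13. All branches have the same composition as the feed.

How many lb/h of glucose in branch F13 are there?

101.6 lb/h

Branch F13 total = 0.268×1289 = 345.45 lb/h.
glucose in F13 = 0.294×345.45 = 101.56 lb/h.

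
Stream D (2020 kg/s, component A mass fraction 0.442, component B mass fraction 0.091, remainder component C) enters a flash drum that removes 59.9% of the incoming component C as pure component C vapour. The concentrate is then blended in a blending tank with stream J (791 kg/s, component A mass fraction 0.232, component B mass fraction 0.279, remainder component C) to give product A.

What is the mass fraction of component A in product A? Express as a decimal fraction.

Vapour removed = 0.599×0.467×2020 = 565.06 kg/s; concentrate = 1454.9 kg/s.
component A reaching the mixer = 892.84 (from concentrate) + 791×0.232 = 1076.4 kg/s.
Product flow = 1454.9 + 791 = 2245.9 kg/s; component A fraction = 0.479.

0.479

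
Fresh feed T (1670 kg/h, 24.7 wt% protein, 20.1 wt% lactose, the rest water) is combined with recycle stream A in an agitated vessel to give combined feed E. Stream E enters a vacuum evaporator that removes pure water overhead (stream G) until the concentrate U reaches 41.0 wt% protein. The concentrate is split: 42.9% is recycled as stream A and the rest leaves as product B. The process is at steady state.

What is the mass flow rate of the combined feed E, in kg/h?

Overall protein balance (none leaves overhead): protein in fresh feed = protein in product, i.e. 1670×0.247 = (1−0.429)·U·0.410.
U = 412.49/(0.410×0.571) = 1761.9 kg/h.
Recycle A = 0.429×1761.9 = 755.88 kg/h.
Combined feed E = 1670 + 755.88 = 2425.9 kg/h.

2426 kg/h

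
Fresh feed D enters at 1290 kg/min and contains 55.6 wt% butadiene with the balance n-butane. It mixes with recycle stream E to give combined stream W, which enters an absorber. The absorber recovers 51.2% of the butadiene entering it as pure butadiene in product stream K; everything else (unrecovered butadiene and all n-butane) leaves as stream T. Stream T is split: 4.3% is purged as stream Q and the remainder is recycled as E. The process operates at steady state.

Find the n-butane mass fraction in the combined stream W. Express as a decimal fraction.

n-butane enters only via D and leaves only via the purge: 1290×0.444 = 0.043×(n-butane in T), and the absorber passes all n-butane, so n-butane in W = n-butane in T = 13320 kg/min.
butadiene in W: m_A = 1290×0.556 + (1−0.043)·(1−0.512)·m_A, so m_A = 717.24/0.5330 = 1345.7 kg/min.
W = 1345.7 + 13320 = 14666 kg/min.
n-butane fraction in W = 13320/14666 = 0.908.

0.908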